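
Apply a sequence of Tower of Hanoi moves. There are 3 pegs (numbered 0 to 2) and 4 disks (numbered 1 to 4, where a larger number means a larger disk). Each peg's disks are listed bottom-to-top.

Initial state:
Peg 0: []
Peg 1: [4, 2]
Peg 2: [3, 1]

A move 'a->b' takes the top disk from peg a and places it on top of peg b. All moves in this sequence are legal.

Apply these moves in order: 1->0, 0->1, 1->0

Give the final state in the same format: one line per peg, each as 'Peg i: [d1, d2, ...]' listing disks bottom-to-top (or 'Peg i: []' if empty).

After move 1 (1->0):
Peg 0: [2]
Peg 1: [4]
Peg 2: [3, 1]

After move 2 (0->1):
Peg 0: []
Peg 1: [4, 2]
Peg 2: [3, 1]

After move 3 (1->0):
Peg 0: [2]
Peg 1: [4]
Peg 2: [3, 1]

Answer: Peg 0: [2]
Peg 1: [4]
Peg 2: [3, 1]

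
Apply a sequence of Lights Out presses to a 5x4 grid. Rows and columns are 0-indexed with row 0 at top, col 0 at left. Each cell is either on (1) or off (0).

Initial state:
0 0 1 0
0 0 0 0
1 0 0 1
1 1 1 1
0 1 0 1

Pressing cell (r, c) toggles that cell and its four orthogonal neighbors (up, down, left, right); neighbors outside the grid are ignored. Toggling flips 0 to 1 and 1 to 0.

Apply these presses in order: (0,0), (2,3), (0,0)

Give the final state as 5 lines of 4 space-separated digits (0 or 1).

Answer: 0 0 1 0
0 0 0 1
1 0 1 0
1 1 1 0
0 1 0 1

Derivation:
After press 1 at (0,0):
1 1 1 0
1 0 0 0
1 0 0 1
1 1 1 1
0 1 0 1

After press 2 at (2,3):
1 1 1 0
1 0 0 1
1 0 1 0
1 1 1 0
0 1 0 1

After press 3 at (0,0):
0 0 1 0
0 0 0 1
1 0 1 0
1 1 1 0
0 1 0 1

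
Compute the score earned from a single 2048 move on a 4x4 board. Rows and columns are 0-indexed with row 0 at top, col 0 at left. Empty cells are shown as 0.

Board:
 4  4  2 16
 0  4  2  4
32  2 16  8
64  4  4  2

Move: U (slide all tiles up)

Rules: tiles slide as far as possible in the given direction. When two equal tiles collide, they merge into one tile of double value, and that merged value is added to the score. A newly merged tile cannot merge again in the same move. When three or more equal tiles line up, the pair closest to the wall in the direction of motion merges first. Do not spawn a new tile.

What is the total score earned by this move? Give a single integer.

Answer: 12

Derivation:
Slide up:
col 0: [4, 0, 32, 64] -> [4, 32, 64, 0]  score +0 (running 0)
col 1: [4, 4, 2, 4] -> [8, 2, 4, 0]  score +8 (running 8)
col 2: [2, 2, 16, 4] -> [4, 16, 4, 0]  score +4 (running 12)
col 3: [16, 4, 8, 2] -> [16, 4, 8, 2]  score +0 (running 12)
Board after move:
 4  8  4 16
32  2 16  4
64  4  4  8
 0  0  0  2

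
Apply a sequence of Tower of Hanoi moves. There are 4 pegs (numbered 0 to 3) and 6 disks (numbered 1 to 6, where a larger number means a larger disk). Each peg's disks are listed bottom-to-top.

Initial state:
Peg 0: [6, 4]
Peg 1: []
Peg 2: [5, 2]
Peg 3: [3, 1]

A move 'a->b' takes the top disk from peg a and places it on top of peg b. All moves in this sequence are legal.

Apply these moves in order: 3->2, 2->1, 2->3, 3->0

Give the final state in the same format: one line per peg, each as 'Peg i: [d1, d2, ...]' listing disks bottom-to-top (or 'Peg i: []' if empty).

After move 1 (3->2):
Peg 0: [6, 4]
Peg 1: []
Peg 2: [5, 2, 1]
Peg 3: [3]

After move 2 (2->1):
Peg 0: [6, 4]
Peg 1: [1]
Peg 2: [5, 2]
Peg 3: [3]

After move 3 (2->3):
Peg 0: [6, 4]
Peg 1: [1]
Peg 2: [5]
Peg 3: [3, 2]

After move 4 (3->0):
Peg 0: [6, 4, 2]
Peg 1: [1]
Peg 2: [5]
Peg 3: [3]

Answer: Peg 0: [6, 4, 2]
Peg 1: [1]
Peg 2: [5]
Peg 3: [3]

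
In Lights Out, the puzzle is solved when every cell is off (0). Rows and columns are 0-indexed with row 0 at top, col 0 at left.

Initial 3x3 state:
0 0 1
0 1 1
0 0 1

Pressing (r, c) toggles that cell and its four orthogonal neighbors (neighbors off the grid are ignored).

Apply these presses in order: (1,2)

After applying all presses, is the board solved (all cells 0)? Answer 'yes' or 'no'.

After press 1 at (1,2):
0 0 0
0 0 0
0 0 0

Lights still on: 0

Answer: yes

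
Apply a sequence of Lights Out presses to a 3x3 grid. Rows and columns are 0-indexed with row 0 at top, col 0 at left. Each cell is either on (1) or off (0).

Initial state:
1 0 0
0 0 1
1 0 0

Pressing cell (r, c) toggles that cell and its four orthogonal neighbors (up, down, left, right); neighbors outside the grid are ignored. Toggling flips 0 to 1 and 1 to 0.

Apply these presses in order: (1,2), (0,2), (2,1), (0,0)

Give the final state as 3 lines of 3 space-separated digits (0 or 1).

Answer: 0 0 0
1 0 1
0 1 0

Derivation:
After press 1 at (1,2):
1 0 1
0 1 0
1 0 1

After press 2 at (0,2):
1 1 0
0 1 1
1 0 1

After press 3 at (2,1):
1 1 0
0 0 1
0 1 0

After press 4 at (0,0):
0 0 0
1 0 1
0 1 0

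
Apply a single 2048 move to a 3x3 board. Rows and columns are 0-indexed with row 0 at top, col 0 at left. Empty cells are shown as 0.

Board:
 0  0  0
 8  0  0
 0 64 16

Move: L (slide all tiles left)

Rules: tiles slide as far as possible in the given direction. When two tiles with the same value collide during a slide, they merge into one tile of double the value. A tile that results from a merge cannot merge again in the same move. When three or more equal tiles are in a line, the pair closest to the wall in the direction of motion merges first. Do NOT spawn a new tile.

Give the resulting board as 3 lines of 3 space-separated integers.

Slide left:
row 0: [0, 0, 0] -> [0, 0, 0]
row 1: [8, 0, 0] -> [8, 0, 0]
row 2: [0, 64, 16] -> [64, 16, 0]

Answer:  0  0  0
 8  0  0
64 16  0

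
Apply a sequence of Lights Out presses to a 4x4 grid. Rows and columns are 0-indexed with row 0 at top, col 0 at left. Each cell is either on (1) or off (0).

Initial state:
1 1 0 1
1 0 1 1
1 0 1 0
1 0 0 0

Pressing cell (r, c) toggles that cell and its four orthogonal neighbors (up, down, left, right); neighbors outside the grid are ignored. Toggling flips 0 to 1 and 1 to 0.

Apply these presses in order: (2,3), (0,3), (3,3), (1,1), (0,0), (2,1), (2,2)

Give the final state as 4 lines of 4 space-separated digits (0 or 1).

Answer: 0 1 1 0
1 0 1 1
0 1 0 1
1 1 0 0

Derivation:
After press 1 at (2,3):
1 1 0 1
1 0 1 0
1 0 0 1
1 0 0 1

After press 2 at (0,3):
1 1 1 0
1 0 1 1
1 0 0 1
1 0 0 1

After press 3 at (3,3):
1 1 1 0
1 0 1 1
1 0 0 0
1 0 1 0

After press 4 at (1,1):
1 0 1 0
0 1 0 1
1 1 0 0
1 0 1 0

After press 5 at (0,0):
0 1 1 0
1 1 0 1
1 1 0 0
1 0 1 0

After press 6 at (2,1):
0 1 1 0
1 0 0 1
0 0 1 0
1 1 1 0

After press 7 at (2,2):
0 1 1 0
1 0 1 1
0 1 0 1
1 1 0 0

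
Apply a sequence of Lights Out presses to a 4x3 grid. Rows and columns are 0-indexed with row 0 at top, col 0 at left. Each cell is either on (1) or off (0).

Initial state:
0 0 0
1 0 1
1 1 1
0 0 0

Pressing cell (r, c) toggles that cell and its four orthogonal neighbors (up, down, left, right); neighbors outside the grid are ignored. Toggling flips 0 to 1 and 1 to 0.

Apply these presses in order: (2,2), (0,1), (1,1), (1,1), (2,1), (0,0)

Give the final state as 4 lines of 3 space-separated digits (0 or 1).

After press 1 at (2,2):
0 0 0
1 0 0
1 0 0
0 0 1

After press 2 at (0,1):
1 1 1
1 1 0
1 0 0
0 0 1

After press 3 at (1,1):
1 0 1
0 0 1
1 1 0
0 0 1

After press 4 at (1,1):
1 1 1
1 1 0
1 0 0
0 0 1

After press 5 at (2,1):
1 1 1
1 0 0
0 1 1
0 1 1

After press 6 at (0,0):
0 0 1
0 0 0
0 1 1
0 1 1

Answer: 0 0 1
0 0 0
0 1 1
0 1 1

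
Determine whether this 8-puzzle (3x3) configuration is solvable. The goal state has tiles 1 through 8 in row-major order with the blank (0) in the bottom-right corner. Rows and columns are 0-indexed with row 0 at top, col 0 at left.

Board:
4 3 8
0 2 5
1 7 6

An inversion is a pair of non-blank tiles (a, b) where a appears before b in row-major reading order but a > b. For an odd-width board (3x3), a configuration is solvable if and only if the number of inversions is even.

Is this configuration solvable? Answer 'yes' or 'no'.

Answer: no

Derivation:
Inversions (pairs i<j in row-major order where tile[i] > tile[j] > 0): 13
13 is odd, so the puzzle is not solvable.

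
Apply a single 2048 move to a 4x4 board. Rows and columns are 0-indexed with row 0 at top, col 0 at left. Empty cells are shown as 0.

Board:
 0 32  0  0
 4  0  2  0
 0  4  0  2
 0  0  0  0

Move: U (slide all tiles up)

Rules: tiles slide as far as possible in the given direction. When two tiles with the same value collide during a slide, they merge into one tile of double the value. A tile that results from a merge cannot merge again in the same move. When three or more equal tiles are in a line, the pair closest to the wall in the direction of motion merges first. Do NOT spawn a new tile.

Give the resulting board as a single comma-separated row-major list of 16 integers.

Slide up:
col 0: [0, 4, 0, 0] -> [4, 0, 0, 0]
col 1: [32, 0, 4, 0] -> [32, 4, 0, 0]
col 2: [0, 2, 0, 0] -> [2, 0, 0, 0]
col 3: [0, 0, 2, 0] -> [2, 0, 0, 0]

Answer: 4, 32, 2, 2, 0, 4, 0, 0, 0, 0, 0, 0, 0, 0, 0, 0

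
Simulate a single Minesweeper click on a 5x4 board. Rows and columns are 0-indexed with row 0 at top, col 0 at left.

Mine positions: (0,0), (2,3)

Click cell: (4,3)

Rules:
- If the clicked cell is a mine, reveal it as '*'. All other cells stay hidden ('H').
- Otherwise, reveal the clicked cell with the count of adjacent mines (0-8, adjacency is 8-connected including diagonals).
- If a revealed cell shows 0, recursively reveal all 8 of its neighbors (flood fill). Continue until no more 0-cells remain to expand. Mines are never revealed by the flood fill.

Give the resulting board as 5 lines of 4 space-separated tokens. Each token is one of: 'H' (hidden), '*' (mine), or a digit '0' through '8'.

H H H H
1 1 1 H
0 0 1 H
0 0 1 1
0 0 0 0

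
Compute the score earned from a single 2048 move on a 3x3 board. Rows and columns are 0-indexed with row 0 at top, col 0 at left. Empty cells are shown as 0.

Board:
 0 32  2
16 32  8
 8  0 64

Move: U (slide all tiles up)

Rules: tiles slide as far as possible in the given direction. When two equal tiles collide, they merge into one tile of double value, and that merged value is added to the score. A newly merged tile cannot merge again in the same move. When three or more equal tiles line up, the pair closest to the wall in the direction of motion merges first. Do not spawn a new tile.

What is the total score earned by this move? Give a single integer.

Slide up:
col 0: [0, 16, 8] -> [16, 8, 0]  score +0 (running 0)
col 1: [32, 32, 0] -> [64, 0, 0]  score +64 (running 64)
col 2: [2, 8, 64] -> [2, 8, 64]  score +0 (running 64)
Board after move:
16 64  2
 8  0  8
 0  0 64

Answer: 64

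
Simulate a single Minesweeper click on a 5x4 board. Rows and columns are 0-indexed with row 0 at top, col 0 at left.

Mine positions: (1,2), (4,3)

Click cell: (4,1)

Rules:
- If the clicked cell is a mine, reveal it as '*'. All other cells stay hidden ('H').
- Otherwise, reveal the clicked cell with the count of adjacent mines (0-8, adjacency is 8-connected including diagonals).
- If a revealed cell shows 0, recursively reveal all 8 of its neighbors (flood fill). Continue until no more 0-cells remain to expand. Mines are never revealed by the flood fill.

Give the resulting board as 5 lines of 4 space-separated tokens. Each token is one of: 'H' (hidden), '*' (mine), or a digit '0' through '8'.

0 1 H H
0 1 H H
0 1 1 H
0 0 1 H
0 0 1 H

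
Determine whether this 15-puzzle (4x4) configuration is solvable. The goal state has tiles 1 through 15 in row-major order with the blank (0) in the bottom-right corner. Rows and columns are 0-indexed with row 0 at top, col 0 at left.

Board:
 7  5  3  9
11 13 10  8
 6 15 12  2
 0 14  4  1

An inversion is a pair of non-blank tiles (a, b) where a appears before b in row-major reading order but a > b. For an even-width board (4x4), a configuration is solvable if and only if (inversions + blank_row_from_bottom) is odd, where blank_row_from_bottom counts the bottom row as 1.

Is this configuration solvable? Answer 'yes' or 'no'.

Answer: yes

Derivation:
Inversions: 54
Blank is in row 3 (0-indexed from top), which is row 1 counting from the bottom (bottom = 1).
54 + 1 = 55, which is odd, so the puzzle is solvable.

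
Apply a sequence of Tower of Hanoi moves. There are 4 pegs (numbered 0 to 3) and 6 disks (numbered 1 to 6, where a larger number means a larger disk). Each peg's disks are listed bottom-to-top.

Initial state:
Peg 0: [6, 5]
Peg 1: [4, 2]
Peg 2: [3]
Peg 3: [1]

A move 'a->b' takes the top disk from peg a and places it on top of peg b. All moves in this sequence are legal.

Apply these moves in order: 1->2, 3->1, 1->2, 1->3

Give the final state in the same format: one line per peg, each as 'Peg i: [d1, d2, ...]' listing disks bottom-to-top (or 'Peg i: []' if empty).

Answer: Peg 0: [6, 5]
Peg 1: []
Peg 2: [3, 2, 1]
Peg 3: [4]

Derivation:
After move 1 (1->2):
Peg 0: [6, 5]
Peg 1: [4]
Peg 2: [3, 2]
Peg 3: [1]

After move 2 (3->1):
Peg 0: [6, 5]
Peg 1: [4, 1]
Peg 2: [3, 2]
Peg 3: []

After move 3 (1->2):
Peg 0: [6, 5]
Peg 1: [4]
Peg 2: [3, 2, 1]
Peg 3: []

After move 4 (1->3):
Peg 0: [6, 5]
Peg 1: []
Peg 2: [3, 2, 1]
Peg 3: [4]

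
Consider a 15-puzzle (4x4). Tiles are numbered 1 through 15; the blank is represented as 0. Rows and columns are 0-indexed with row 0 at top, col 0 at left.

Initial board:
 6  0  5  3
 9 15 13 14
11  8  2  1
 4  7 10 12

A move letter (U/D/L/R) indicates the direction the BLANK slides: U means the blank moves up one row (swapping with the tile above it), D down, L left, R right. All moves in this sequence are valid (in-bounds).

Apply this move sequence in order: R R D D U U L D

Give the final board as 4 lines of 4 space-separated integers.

Answer:  6  5 13  3
 9 15  0 14
11  8  2  1
 4  7 10 12

Derivation:
After move 1 (R):
 6  5  0  3
 9 15 13 14
11  8  2  1
 4  7 10 12

After move 2 (R):
 6  5  3  0
 9 15 13 14
11  8  2  1
 4  7 10 12

After move 3 (D):
 6  5  3 14
 9 15 13  0
11  8  2  1
 4  7 10 12

After move 4 (D):
 6  5  3 14
 9 15 13  1
11  8  2  0
 4  7 10 12

After move 5 (U):
 6  5  3 14
 9 15 13  0
11  8  2  1
 4  7 10 12

After move 6 (U):
 6  5  3  0
 9 15 13 14
11  8  2  1
 4  7 10 12

After move 7 (L):
 6  5  0  3
 9 15 13 14
11  8  2  1
 4  7 10 12

After move 8 (D):
 6  5 13  3
 9 15  0 14
11  8  2  1
 4  7 10 12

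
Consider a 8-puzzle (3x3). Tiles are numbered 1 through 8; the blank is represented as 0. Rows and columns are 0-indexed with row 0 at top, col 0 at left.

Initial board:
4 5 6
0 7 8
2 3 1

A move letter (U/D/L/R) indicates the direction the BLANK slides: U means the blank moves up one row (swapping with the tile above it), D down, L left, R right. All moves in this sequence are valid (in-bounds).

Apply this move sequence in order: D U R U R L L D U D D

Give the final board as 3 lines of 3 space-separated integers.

Answer: 7 4 6
2 5 8
0 3 1

Derivation:
After move 1 (D):
4 5 6
2 7 8
0 3 1

After move 2 (U):
4 5 6
0 7 8
2 3 1

After move 3 (R):
4 5 6
7 0 8
2 3 1

After move 4 (U):
4 0 6
7 5 8
2 3 1

After move 5 (R):
4 6 0
7 5 8
2 3 1

After move 6 (L):
4 0 6
7 5 8
2 3 1

After move 7 (L):
0 4 6
7 5 8
2 3 1

After move 8 (D):
7 4 6
0 5 8
2 3 1

After move 9 (U):
0 4 6
7 5 8
2 3 1

After move 10 (D):
7 4 6
0 5 8
2 3 1

After move 11 (D):
7 4 6
2 5 8
0 3 1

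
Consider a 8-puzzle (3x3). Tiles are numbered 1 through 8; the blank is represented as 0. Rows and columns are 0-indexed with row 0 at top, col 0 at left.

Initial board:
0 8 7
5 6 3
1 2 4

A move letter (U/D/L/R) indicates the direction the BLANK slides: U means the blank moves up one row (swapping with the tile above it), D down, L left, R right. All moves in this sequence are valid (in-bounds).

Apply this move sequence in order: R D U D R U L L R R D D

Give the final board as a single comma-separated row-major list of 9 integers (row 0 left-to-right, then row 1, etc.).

After move 1 (R):
8 0 7
5 6 3
1 2 4

After move 2 (D):
8 6 7
5 0 3
1 2 4

After move 3 (U):
8 0 7
5 6 3
1 2 4

After move 4 (D):
8 6 7
5 0 3
1 2 4

After move 5 (R):
8 6 7
5 3 0
1 2 4

After move 6 (U):
8 6 0
5 3 7
1 2 4

After move 7 (L):
8 0 6
5 3 7
1 2 4

After move 8 (L):
0 8 6
5 3 7
1 2 4

After move 9 (R):
8 0 6
5 3 7
1 2 4

After move 10 (R):
8 6 0
5 3 7
1 2 4

After move 11 (D):
8 6 7
5 3 0
1 2 4

After move 12 (D):
8 6 7
5 3 4
1 2 0

Answer: 8, 6, 7, 5, 3, 4, 1, 2, 0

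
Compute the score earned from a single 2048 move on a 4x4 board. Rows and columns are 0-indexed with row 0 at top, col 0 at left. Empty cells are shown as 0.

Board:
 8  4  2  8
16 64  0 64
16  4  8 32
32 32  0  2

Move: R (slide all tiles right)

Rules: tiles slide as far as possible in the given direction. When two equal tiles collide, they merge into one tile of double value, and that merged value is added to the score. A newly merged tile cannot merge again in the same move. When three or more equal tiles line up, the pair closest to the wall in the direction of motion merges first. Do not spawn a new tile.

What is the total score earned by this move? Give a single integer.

Slide right:
row 0: [8, 4, 2, 8] -> [8, 4, 2, 8]  score +0 (running 0)
row 1: [16, 64, 0, 64] -> [0, 0, 16, 128]  score +128 (running 128)
row 2: [16, 4, 8, 32] -> [16, 4, 8, 32]  score +0 (running 128)
row 3: [32, 32, 0, 2] -> [0, 0, 64, 2]  score +64 (running 192)
Board after move:
  8   4   2   8
  0   0  16 128
 16   4   8  32
  0   0  64   2

Answer: 192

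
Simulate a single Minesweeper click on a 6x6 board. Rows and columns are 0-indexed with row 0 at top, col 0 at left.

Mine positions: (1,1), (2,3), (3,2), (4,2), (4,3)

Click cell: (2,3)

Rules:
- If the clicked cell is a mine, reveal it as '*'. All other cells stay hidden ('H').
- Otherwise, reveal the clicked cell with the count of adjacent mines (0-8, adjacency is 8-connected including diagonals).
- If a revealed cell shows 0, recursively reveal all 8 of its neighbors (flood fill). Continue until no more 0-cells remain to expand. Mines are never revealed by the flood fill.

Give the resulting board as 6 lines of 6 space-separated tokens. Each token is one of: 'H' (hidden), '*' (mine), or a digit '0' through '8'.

H H H H H H
H H H H H H
H H H * H H
H H H H H H
H H H H H H
H H H H H H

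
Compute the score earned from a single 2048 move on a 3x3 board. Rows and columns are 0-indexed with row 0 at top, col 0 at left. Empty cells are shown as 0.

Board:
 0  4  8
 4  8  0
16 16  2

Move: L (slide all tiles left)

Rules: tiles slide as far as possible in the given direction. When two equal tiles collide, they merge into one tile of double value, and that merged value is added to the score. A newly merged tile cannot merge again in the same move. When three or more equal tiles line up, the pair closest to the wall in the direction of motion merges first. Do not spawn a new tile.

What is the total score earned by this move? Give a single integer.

Slide left:
row 0: [0, 4, 8] -> [4, 8, 0]  score +0 (running 0)
row 1: [4, 8, 0] -> [4, 8, 0]  score +0 (running 0)
row 2: [16, 16, 2] -> [32, 2, 0]  score +32 (running 32)
Board after move:
 4  8  0
 4  8  0
32  2  0

Answer: 32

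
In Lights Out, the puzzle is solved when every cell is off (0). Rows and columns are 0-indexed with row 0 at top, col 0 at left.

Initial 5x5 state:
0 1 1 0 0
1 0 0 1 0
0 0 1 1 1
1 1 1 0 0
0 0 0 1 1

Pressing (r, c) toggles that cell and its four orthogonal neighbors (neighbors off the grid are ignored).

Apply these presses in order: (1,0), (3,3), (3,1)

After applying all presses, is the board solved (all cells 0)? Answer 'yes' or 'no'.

Answer: no

Derivation:
After press 1 at (1,0):
1 1 1 0 0
0 1 0 1 0
1 0 1 1 1
1 1 1 0 0
0 0 0 1 1

After press 2 at (3,3):
1 1 1 0 0
0 1 0 1 0
1 0 1 0 1
1 1 0 1 1
0 0 0 0 1

After press 3 at (3,1):
1 1 1 0 0
0 1 0 1 0
1 1 1 0 1
0 0 1 1 1
0 1 0 0 1

Lights still on: 14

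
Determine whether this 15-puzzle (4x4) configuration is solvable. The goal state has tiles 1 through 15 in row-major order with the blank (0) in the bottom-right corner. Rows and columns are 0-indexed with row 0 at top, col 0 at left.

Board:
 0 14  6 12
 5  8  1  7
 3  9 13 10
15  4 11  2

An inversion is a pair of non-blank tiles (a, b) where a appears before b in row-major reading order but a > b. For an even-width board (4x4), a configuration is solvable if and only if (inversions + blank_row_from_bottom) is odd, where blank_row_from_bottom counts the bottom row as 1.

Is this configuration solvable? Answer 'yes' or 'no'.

Answer: no

Derivation:
Inversions: 54
Blank is in row 0 (0-indexed from top), which is row 4 counting from the bottom (bottom = 1).
54 + 4 = 58, which is even, so the puzzle is not solvable.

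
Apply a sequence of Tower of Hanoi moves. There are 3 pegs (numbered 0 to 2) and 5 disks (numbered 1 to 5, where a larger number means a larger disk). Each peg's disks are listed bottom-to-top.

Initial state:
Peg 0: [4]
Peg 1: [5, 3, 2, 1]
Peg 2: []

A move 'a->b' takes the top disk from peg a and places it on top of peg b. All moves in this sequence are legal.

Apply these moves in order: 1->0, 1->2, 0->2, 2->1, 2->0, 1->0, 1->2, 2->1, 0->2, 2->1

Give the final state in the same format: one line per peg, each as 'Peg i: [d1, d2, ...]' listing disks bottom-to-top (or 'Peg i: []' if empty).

After move 1 (1->0):
Peg 0: [4, 1]
Peg 1: [5, 3, 2]
Peg 2: []

After move 2 (1->2):
Peg 0: [4, 1]
Peg 1: [5, 3]
Peg 2: [2]

After move 3 (0->2):
Peg 0: [4]
Peg 1: [5, 3]
Peg 2: [2, 1]

After move 4 (2->1):
Peg 0: [4]
Peg 1: [5, 3, 1]
Peg 2: [2]

After move 5 (2->0):
Peg 0: [4, 2]
Peg 1: [5, 3, 1]
Peg 2: []

After move 6 (1->0):
Peg 0: [4, 2, 1]
Peg 1: [5, 3]
Peg 2: []

After move 7 (1->2):
Peg 0: [4, 2, 1]
Peg 1: [5]
Peg 2: [3]

After move 8 (2->1):
Peg 0: [4, 2, 1]
Peg 1: [5, 3]
Peg 2: []

After move 9 (0->2):
Peg 0: [4, 2]
Peg 1: [5, 3]
Peg 2: [1]

After move 10 (2->1):
Peg 0: [4, 2]
Peg 1: [5, 3, 1]
Peg 2: []

Answer: Peg 0: [4, 2]
Peg 1: [5, 3, 1]
Peg 2: []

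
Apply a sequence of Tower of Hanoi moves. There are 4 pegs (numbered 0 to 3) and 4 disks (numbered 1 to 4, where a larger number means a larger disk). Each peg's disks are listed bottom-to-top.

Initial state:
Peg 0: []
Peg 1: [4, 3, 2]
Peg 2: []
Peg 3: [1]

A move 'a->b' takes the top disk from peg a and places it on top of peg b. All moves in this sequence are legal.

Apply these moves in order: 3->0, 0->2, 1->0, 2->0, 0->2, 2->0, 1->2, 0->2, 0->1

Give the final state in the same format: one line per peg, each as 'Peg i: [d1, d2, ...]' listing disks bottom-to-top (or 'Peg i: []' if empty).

Answer: Peg 0: []
Peg 1: [4, 2]
Peg 2: [3, 1]
Peg 3: []

Derivation:
After move 1 (3->0):
Peg 0: [1]
Peg 1: [4, 3, 2]
Peg 2: []
Peg 3: []

After move 2 (0->2):
Peg 0: []
Peg 1: [4, 3, 2]
Peg 2: [1]
Peg 3: []

After move 3 (1->0):
Peg 0: [2]
Peg 1: [4, 3]
Peg 2: [1]
Peg 3: []

After move 4 (2->0):
Peg 0: [2, 1]
Peg 1: [4, 3]
Peg 2: []
Peg 3: []

After move 5 (0->2):
Peg 0: [2]
Peg 1: [4, 3]
Peg 2: [1]
Peg 3: []

After move 6 (2->0):
Peg 0: [2, 1]
Peg 1: [4, 3]
Peg 2: []
Peg 3: []

After move 7 (1->2):
Peg 0: [2, 1]
Peg 1: [4]
Peg 2: [3]
Peg 3: []

After move 8 (0->2):
Peg 0: [2]
Peg 1: [4]
Peg 2: [3, 1]
Peg 3: []

After move 9 (0->1):
Peg 0: []
Peg 1: [4, 2]
Peg 2: [3, 1]
Peg 3: []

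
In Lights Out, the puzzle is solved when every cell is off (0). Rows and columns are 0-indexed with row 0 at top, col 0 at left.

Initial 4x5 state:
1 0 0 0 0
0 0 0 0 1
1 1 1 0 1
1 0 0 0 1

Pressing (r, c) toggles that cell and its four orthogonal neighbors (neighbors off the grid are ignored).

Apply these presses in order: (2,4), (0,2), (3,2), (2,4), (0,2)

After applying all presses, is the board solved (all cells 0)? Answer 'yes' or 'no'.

After press 1 at (2,4):
1 0 0 0 0
0 0 0 0 0
1 1 1 1 0
1 0 0 0 0

After press 2 at (0,2):
1 1 1 1 0
0 0 1 0 0
1 1 1 1 0
1 0 0 0 0

After press 3 at (3,2):
1 1 1 1 0
0 0 1 0 0
1 1 0 1 0
1 1 1 1 0

After press 4 at (2,4):
1 1 1 1 0
0 0 1 0 1
1 1 0 0 1
1 1 1 1 1

After press 5 at (0,2):
1 0 0 0 0
0 0 0 0 1
1 1 0 0 1
1 1 1 1 1

Lights still on: 10

Answer: no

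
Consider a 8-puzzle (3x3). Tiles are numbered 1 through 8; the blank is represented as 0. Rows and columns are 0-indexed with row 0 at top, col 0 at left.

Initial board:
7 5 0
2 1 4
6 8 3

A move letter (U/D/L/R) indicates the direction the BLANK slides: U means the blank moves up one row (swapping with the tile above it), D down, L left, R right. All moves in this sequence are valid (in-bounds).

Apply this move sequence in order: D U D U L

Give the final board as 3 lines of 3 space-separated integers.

Answer: 7 0 5
2 1 4
6 8 3

Derivation:
After move 1 (D):
7 5 4
2 1 0
6 8 3

After move 2 (U):
7 5 0
2 1 4
6 8 3

After move 3 (D):
7 5 4
2 1 0
6 8 3

After move 4 (U):
7 5 0
2 1 4
6 8 3

After move 5 (L):
7 0 5
2 1 4
6 8 3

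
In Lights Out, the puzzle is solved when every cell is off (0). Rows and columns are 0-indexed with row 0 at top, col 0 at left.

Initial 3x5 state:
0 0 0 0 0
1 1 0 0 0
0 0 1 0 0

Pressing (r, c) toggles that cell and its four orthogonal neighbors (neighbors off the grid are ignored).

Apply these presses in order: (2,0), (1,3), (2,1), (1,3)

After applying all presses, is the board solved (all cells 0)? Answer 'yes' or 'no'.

Answer: yes

Derivation:
After press 1 at (2,0):
0 0 0 0 0
0 1 0 0 0
1 1 1 0 0

After press 2 at (1,3):
0 0 0 1 0
0 1 1 1 1
1 1 1 1 0

After press 3 at (2,1):
0 0 0 1 0
0 0 1 1 1
0 0 0 1 0

After press 4 at (1,3):
0 0 0 0 0
0 0 0 0 0
0 0 0 0 0

Lights still on: 0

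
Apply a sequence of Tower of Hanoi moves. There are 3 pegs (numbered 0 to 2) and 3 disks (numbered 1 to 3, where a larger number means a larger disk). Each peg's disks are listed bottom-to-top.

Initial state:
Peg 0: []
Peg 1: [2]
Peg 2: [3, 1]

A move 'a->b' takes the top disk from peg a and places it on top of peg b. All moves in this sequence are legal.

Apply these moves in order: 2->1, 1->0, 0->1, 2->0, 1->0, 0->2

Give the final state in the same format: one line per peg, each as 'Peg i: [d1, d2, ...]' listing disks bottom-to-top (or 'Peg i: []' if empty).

Answer: Peg 0: [3]
Peg 1: [2]
Peg 2: [1]

Derivation:
After move 1 (2->1):
Peg 0: []
Peg 1: [2, 1]
Peg 2: [3]

After move 2 (1->0):
Peg 0: [1]
Peg 1: [2]
Peg 2: [3]

After move 3 (0->1):
Peg 0: []
Peg 1: [2, 1]
Peg 2: [3]

After move 4 (2->0):
Peg 0: [3]
Peg 1: [2, 1]
Peg 2: []

After move 5 (1->0):
Peg 0: [3, 1]
Peg 1: [2]
Peg 2: []

After move 6 (0->2):
Peg 0: [3]
Peg 1: [2]
Peg 2: [1]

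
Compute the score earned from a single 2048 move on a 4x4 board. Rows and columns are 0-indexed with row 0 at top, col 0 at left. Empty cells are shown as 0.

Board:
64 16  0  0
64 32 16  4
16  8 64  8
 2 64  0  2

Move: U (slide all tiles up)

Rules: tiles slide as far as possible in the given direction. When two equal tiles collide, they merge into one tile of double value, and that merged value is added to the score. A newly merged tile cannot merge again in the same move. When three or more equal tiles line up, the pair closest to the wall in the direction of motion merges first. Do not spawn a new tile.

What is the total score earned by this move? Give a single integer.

Answer: 128

Derivation:
Slide up:
col 0: [64, 64, 16, 2] -> [128, 16, 2, 0]  score +128 (running 128)
col 1: [16, 32, 8, 64] -> [16, 32, 8, 64]  score +0 (running 128)
col 2: [0, 16, 64, 0] -> [16, 64, 0, 0]  score +0 (running 128)
col 3: [0, 4, 8, 2] -> [4, 8, 2, 0]  score +0 (running 128)
Board after move:
128  16  16   4
 16  32  64   8
  2   8   0   2
  0  64   0   0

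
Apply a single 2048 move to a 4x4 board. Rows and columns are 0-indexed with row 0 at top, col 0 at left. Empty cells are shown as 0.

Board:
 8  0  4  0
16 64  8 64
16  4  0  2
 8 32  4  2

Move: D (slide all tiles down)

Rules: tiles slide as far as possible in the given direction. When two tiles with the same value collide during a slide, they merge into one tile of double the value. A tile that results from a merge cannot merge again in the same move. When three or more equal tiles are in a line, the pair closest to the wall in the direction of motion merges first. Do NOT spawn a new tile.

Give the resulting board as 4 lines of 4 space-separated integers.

Answer:  0  0  0  0
 8 64  4  0
32  4  8 64
 8 32  4  4

Derivation:
Slide down:
col 0: [8, 16, 16, 8] -> [0, 8, 32, 8]
col 1: [0, 64, 4, 32] -> [0, 64, 4, 32]
col 2: [4, 8, 0, 4] -> [0, 4, 8, 4]
col 3: [0, 64, 2, 2] -> [0, 0, 64, 4]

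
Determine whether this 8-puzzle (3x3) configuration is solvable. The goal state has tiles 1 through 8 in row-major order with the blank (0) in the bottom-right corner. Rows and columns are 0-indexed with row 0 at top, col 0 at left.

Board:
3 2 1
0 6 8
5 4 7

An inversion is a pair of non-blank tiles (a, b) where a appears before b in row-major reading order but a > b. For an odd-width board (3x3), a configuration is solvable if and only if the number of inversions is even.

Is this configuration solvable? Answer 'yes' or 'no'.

Inversions (pairs i<j in row-major order where tile[i] > tile[j] > 0): 9
9 is odd, so the puzzle is not solvable.

Answer: no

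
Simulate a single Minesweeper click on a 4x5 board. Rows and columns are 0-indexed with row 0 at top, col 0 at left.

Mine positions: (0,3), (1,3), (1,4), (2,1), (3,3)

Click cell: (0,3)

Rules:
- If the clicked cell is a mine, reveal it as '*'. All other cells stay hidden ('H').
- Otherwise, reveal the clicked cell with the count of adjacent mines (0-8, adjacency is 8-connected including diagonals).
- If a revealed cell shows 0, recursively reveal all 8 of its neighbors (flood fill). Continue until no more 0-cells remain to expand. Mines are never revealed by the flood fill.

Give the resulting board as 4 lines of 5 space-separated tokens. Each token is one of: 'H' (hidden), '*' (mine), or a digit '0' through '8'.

H H H * H
H H H H H
H H H H H
H H H H H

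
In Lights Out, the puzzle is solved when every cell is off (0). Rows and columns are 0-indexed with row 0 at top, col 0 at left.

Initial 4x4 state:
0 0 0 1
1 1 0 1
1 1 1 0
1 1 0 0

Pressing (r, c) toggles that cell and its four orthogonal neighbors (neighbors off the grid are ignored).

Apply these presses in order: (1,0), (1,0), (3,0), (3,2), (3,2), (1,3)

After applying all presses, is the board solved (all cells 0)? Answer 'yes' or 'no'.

After press 1 at (1,0):
1 0 0 1
0 0 0 1
0 1 1 0
1 1 0 0

After press 2 at (1,0):
0 0 0 1
1 1 0 1
1 1 1 0
1 1 0 0

After press 3 at (3,0):
0 0 0 1
1 1 0 1
0 1 1 0
0 0 0 0

After press 4 at (3,2):
0 0 0 1
1 1 0 1
0 1 0 0
0 1 1 1

After press 5 at (3,2):
0 0 0 1
1 1 0 1
0 1 1 0
0 0 0 0

After press 6 at (1,3):
0 0 0 0
1 1 1 0
0 1 1 1
0 0 0 0

Lights still on: 6

Answer: no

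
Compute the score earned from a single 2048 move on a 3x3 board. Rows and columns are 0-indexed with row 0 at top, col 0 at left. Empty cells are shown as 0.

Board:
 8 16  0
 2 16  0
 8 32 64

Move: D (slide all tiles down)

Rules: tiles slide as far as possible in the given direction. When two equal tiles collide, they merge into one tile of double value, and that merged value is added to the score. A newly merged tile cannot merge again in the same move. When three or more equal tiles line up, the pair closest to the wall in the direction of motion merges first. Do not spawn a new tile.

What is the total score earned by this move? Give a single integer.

Answer: 32

Derivation:
Slide down:
col 0: [8, 2, 8] -> [8, 2, 8]  score +0 (running 0)
col 1: [16, 16, 32] -> [0, 32, 32]  score +32 (running 32)
col 2: [0, 0, 64] -> [0, 0, 64]  score +0 (running 32)
Board after move:
 8  0  0
 2 32  0
 8 32 64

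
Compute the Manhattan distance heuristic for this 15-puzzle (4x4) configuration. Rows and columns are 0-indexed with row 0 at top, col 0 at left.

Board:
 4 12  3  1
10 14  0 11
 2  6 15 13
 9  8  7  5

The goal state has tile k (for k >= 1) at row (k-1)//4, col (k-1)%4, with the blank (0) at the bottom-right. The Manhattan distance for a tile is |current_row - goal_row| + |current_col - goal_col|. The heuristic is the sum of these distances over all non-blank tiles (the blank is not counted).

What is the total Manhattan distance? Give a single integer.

Answer: 37

Derivation:
Tile 4: at (0,0), goal (0,3), distance |0-0|+|0-3| = 3
Tile 12: at (0,1), goal (2,3), distance |0-2|+|1-3| = 4
Tile 3: at (0,2), goal (0,2), distance |0-0|+|2-2| = 0
Tile 1: at (0,3), goal (0,0), distance |0-0|+|3-0| = 3
Tile 10: at (1,0), goal (2,1), distance |1-2|+|0-1| = 2
Tile 14: at (1,1), goal (3,1), distance |1-3|+|1-1| = 2
Tile 11: at (1,3), goal (2,2), distance |1-2|+|3-2| = 2
Tile 2: at (2,0), goal (0,1), distance |2-0|+|0-1| = 3
Tile 6: at (2,1), goal (1,1), distance |2-1|+|1-1| = 1
Tile 15: at (2,2), goal (3,2), distance |2-3|+|2-2| = 1
Tile 13: at (2,3), goal (3,0), distance |2-3|+|3-0| = 4
Tile 9: at (3,0), goal (2,0), distance |3-2|+|0-0| = 1
Tile 8: at (3,1), goal (1,3), distance |3-1|+|1-3| = 4
Tile 7: at (3,2), goal (1,2), distance |3-1|+|2-2| = 2
Tile 5: at (3,3), goal (1,0), distance |3-1|+|3-0| = 5
Sum: 3 + 4 + 0 + 3 + 2 + 2 + 2 + 3 + 1 + 1 + 4 + 1 + 4 + 2 + 5 = 37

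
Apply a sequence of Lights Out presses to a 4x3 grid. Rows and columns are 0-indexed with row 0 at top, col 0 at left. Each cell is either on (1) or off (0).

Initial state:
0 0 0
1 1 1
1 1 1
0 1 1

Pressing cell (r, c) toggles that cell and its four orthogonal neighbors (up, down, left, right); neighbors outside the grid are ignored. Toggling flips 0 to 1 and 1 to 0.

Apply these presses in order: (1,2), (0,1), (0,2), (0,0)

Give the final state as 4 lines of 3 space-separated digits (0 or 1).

Answer: 0 1 1
0 1 1
1 1 0
0 1 1

Derivation:
After press 1 at (1,2):
0 0 1
1 0 0
1 1 0
0 1 1

After press 2 at (0,1):
1 1 0
1 1 0
1 1 0
0 1 1

After press 3 at (0,2):
1 0 1
1 1 1
1 1 0
0 1 1

After press 4 at (0,0):
0 1 1
0 1 1
1 1 0
0 1 1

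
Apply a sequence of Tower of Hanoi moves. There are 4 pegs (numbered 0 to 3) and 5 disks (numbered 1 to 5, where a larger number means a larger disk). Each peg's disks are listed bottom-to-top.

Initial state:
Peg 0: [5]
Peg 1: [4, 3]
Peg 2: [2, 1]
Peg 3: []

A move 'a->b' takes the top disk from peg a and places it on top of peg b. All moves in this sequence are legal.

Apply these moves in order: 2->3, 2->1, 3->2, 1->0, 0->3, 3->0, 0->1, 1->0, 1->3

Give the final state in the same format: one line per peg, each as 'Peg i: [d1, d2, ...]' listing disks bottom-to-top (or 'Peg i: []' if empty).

Answer: Peg 0: [5, 2]
Peg 1: [4]
Peg 2: [1]
Peg 3: [3]

Derivation:
After move 1 (2->3):
Peg 0: [5]
Peg 1: [4, 3]
Peg 2: [2]
Peg 3: [1]

After move 2 (2->1):
Peg 0: [5]
Peg 1: [4, 3, 2]
Peg 2: []
Peg 3: [1]

After move 3 (3->2):
Peg 0: [5]
Peg 1: [4, 3, 2]
Peg 2: [1]
Peg 3: []

After move 4 (1->0):
Peg 0: [5, 2]
Peg 1: [4, 3]
Peg 2: [1]
Peg 3: []

After move 5 (0->3):
Peg 0: [5]
Peg 1: [4, 3]
Peg 2: [1]
Peg 3: [2]

After move 6 (3->0):
Peg 0: [5, 2]
Peg 1: [4, 3]
Peg 2: [1]
Peg 3: []

After move 7 (0->1):
Peg 0: [5]
Peg 1: [4, 3, 2]
Peg 2: [1]
Peg 3: []

After move 8 (1->0):
Peg 0: [5, 2]
Peg 1: [4, 3]
Peg 2: [1]
Peg 3: []

After move 9 (1->3):
Peg 0: [5, 2]
Peg 1: [4]
Peg 2: [1]
Peg 3: [3]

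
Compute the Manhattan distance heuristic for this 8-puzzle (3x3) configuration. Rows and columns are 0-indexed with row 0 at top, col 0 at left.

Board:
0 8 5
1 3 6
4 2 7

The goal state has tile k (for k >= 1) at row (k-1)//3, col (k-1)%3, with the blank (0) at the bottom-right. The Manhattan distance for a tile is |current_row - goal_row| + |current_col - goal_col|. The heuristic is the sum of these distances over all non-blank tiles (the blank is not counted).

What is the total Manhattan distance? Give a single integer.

Answer: 12

Derivation:
Tile 8: at (0,1), goal (2,1), distance |0-2|+|1-1| = 2
Tile 5: at (0,2), goal (1,1), distance |0-1|+|2-1| = 2
Tile 1: at (1,0), goal (0,0), distance |1-0|+|0-0| = 1
Tile 3: at (1,1), goal (0,2), distance |1-0|+|1-2| = 2
Tile 6: at (1,2), goal (1,2), distance |1-1|+|2-2| = 0
Tile 4: at (2,0), goal (1,0), distance |2-1|+|0-0| = 1
Tile 2: at (2,1), goal (0,1), distance |2-0|+|1-1| = 2
Tile 7: at (2,2), goal (2,0), distance |2-2|+|2-0| = 2
Sum: 2 + 2 + 1 + 2 + 0 + 1 + 2 + 2 = 12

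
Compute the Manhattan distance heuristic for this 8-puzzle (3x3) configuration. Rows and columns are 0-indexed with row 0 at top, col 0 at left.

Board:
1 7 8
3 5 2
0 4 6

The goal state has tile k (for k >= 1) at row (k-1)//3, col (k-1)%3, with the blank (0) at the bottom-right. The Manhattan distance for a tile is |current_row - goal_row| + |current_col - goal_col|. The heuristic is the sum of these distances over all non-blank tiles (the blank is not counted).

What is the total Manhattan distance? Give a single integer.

Tile 1: (0,0)->(0,0) = 0
Tile 7: (0,1)->(2,0) = 3
Tile 8: (0,2)->(2,1) = 3
Tile 3: (1,0)->(0,2) = 3
Tile 5: (1,1)->(1,1) = 0
Tile 2: (1,2)->(0,1) = 2
Tile 4: (2,1)->(1,0) = 2
Tile 6: (2,2)->(1,2) = 1
Sum: 0 + 3 + 3 + 3 + 0 + 2 + 2 + 1 = 14

Answer: 14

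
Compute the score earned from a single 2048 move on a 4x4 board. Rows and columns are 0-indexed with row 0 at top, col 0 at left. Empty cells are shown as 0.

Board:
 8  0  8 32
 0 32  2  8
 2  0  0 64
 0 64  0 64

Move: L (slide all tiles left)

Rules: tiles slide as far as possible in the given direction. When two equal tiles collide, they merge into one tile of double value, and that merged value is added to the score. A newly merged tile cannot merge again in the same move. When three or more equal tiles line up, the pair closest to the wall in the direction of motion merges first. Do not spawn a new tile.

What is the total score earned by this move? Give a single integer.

Slide left:
row 0: [8, 0, 8, 32] -> [16, 32, 0, 0]  score +16 (running 16)
row 1: [0, 32, 2, 8] -> [32, 2, 8, 0]  score +0 (running 16)
row 2: [2, 0, 0, 64] -> [2, 64, 0, 0]  score +0 (running 16)
row 3: [0, 64, 0, 64] -> [128, 0, 0, 0]  score +128 (running 144)
Board after move:
 16  32   0   0
 32   2   8   0
  2  64   0   0
128   0   0   0

Answer: 144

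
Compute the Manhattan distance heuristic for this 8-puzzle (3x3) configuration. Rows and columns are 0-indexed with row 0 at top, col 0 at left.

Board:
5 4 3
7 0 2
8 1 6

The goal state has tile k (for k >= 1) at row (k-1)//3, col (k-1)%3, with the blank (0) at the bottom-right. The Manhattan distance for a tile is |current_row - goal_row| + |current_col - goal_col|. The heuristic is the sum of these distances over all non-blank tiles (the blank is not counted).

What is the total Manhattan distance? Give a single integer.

Answer: 12

Derivation:
Tile 5: at (0,0), goal (1,1), distance |0-1|+|0-1| = 2
Tile 4: at (0,1), goal (1,0), distance |0-1|+|1-0| = 2
Tile 3: at (0,2), goal (0,2), distance |0-0|+|2-2| = 0
Tile 7: at (1,0), goal (2,0), distance |1-2|+|0-0| = 1
Tile 2: at (1,2), goal (0,1), distance |1-0|+|2-1| = 2
Tile 8: at (2,0), goal (2,1), distance |2-2|+|0-1| = 1
Tile 1: at (2,1), goal (0,0), distance |2-0|+|1-0| = 3
Tile 6: at (2,2), goal (1,2), distance |2-1|+|2-2| = 1
Sum: 2 + 2 + 0 + 1 + 2 + 1 + 3 + 1 = 12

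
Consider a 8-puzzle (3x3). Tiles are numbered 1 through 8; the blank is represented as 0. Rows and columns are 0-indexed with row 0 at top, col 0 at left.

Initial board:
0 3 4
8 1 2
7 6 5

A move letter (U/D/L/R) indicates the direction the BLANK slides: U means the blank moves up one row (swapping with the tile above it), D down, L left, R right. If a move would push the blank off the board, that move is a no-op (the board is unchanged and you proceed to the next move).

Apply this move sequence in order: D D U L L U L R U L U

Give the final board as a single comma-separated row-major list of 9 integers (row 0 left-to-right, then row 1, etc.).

Answer: 0, 3, 4, 8, 1, 2, 7, 6, 5

Derivation:
After move 1 (D):
8 3 4
0 1 2
7 6 5

After move 2 (D):
8 3 4
7 1 2
0 6 5

After move 3 (U):
8 3 4
0 1 2
7 6 5

After move 4 (L):
8 3 4
0 1 2
7 6 5

After move 5 (L):
8 3 4
0 1 2
7 6 5

After move 6 (U):
0 3 4
8 1 2
7 6 5

After move 7 (L):
0 3 4
8 1 2
7 6 5

After move 8 (R):
3 0 4
8 1 2
7 6 5

After move 9 (U):
3 0 4
8 1 2
7 6 5

After move 10 (L):
0 3 4
8 1 2
7 6 5

After move 11 (U):
0 3 4
8 1 2
7 6 5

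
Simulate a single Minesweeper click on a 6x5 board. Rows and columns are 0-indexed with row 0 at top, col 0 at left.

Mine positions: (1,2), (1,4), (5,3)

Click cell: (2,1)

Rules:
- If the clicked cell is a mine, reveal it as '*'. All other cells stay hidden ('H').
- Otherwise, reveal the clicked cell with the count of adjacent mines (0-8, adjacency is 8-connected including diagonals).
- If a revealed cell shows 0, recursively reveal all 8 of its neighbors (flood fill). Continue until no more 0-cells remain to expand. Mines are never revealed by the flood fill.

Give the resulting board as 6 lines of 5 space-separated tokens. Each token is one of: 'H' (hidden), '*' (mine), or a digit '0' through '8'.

H H H H H
H H H H H
H 1 H H H
H H H H H
H H H H H
H H H H H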